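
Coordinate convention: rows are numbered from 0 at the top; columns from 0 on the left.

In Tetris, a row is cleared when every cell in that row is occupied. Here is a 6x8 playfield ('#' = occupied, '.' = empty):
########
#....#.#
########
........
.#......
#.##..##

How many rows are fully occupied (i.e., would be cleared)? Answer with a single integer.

Check each row:
  row 0: 0 empty cells -> FULL (clear)
  row 1: 5 empty cells -> not full
  row 2: 0 empty cells -> FULL (clear)
  row 3: 8 empty cells -> not full
  row 4: 7 empty cells -> not full
  row 5: 3 empty cells -> not full
Total rows cleared: 2

Answer: 2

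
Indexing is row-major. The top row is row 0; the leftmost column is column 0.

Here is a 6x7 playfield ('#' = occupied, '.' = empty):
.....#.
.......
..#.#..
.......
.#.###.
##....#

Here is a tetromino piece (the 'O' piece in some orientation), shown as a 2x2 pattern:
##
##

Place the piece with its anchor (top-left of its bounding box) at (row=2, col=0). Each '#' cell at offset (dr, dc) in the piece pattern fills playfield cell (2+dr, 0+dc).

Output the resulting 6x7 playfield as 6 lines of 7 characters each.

Fill (2+0,0+0) = (2,0)
Fill (2+0,0+1) = (2,1)
Fill (2+1,0+0) = (3,0)
Fill (2+1,0+1) = (3,1)

Answer: .....#.
.......
###.#..
##.....
.#.###.
##....#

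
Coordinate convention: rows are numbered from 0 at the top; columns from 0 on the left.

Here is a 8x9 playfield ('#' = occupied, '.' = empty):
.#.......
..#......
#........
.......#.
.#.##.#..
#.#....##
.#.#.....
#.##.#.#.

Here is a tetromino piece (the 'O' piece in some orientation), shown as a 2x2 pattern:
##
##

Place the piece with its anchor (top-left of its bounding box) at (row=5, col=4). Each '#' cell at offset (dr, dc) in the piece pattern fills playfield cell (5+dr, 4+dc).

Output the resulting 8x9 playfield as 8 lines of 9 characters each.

Fill (5+0,4+0) = (5,4)
Fill (5+0,4+1) = (5,5)
Fill (5+1,4+0) = (6,4)
Fill (5+1,4+1) = (6,5)

Answer: .#.......
..#......
#........
.......#.
.#.##.#..
#.#.##.##
.#.###...
#.##.#.#.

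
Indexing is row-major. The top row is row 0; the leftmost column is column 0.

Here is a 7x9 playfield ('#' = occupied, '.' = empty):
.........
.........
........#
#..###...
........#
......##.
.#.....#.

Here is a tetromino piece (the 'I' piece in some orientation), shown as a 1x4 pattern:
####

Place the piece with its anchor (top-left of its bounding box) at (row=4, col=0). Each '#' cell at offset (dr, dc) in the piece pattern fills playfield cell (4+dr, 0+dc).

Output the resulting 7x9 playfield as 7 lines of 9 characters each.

Fill (4+0,0+0) = (4,0)
Fill (4+0,0+1) = (4,1)
Fill (4+0,0+2) = (4,2)
Fill (4+0,0+3) = (4,3)

Answer: .........
.........
........#
#..###...
####....#
......##.
.#.....#.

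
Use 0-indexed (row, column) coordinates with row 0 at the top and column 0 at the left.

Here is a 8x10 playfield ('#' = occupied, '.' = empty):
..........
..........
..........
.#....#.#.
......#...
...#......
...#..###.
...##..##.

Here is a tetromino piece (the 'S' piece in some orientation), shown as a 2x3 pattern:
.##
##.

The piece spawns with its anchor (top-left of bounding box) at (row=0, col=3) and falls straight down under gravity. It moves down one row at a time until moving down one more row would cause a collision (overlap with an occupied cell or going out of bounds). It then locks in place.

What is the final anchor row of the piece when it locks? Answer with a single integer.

Spawn at (row=0, col=3). Try each row:
  row 0: fits
  row 1: fits
  row 2: fits
  row 3: fits
  row 4: blocked -> lock at row 3

Answer: 3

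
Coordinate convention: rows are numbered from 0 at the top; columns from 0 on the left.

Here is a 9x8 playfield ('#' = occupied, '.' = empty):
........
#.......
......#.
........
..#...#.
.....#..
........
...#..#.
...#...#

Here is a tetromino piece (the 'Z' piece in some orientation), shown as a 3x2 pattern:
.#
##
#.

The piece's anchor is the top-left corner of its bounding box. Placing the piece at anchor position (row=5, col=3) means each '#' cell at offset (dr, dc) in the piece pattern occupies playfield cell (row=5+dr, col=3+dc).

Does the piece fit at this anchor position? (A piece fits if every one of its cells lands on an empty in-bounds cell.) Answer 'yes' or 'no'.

Answer: no

Derivation:
Check each piece cell at anchor (5, 3):
  offset (0,1) -> (5,4): empty -> OK
  offset (1,0) -> (6,3): empty -> OK
  offset (1,1) -> (6,4): empty -> OK
  offset (2,0) -> (7,3): occupied ('#') -> FAIL
All cells valid: no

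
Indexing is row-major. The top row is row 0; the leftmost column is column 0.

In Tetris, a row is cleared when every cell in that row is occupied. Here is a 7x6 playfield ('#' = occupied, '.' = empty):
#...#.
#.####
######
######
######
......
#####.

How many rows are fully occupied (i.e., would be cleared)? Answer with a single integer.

Answer: 3

Derivation:
Check each row:
  row 0: 4 empty cells -> not full
  row 1: 1 empty cell -> not full
  row 2: 0 empty cells -> FULL (clear)
  row 3: 0 empty cells -> FULL (clear)
  row 4: 0 empty cells -> FULL (clear)
  row 5: 6 empty cells -> not full
  row 6: 1 empty cell -> not full
Total rows cleared: 3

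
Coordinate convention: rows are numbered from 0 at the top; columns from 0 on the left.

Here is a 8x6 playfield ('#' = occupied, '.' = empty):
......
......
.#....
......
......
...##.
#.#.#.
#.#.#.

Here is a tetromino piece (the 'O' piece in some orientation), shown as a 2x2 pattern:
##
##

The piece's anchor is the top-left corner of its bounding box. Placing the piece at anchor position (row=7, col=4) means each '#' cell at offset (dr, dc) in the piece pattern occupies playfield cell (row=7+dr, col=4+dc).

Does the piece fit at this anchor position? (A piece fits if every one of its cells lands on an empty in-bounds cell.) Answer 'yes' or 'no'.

Check each piece cell at anchor (7, 4):
  offset (0,0) -> (7,4): occupied ('#') -> FAIL
  offset (0,1) -> (7,5): empty -> OK
  offset (1,0) -> (8,4): out of bounds -> FAIL
  offset (1,1) -> (8,5): out of bounds -> FAIL
All cells valid: no

Answer: no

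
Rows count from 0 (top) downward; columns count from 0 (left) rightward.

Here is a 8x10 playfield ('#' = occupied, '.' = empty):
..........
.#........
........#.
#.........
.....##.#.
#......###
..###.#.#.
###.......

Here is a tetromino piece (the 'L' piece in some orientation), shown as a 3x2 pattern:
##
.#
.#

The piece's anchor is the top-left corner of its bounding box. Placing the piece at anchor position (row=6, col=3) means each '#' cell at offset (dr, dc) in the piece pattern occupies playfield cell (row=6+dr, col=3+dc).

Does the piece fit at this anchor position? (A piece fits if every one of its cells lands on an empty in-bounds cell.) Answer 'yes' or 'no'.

Answer: no

Derivation:
Check each piece cell at anchor (6, 3):
  offset (0,0) -> (6,3): occupied ('#') -> FAIL
  offset (0,1) -> (6,4): occupied ('#') -> FAIL
  offset (1,1) -> (7,4): empty -> OK
  offset (2,1) -> (8,4): out of bounds -> FAIL
All cells valid: no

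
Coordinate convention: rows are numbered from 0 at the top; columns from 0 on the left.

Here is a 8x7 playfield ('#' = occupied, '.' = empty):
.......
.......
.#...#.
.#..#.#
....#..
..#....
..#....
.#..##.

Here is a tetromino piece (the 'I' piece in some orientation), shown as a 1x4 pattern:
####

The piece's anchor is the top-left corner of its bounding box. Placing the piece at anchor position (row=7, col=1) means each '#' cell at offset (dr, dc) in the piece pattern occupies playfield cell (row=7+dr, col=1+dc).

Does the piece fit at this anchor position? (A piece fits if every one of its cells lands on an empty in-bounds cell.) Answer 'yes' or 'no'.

Check each piece cell at anchor (7, 1):
  offset (0,0) -> (7,1): occupied ('#') -> FAIL
  offset (0,1) -> (7,2): empty -> OK
  offset (0,2) -> (7,3): empty -> OK
  offset (0,3) -> (7,4): occupied ('#') -> FAIL
All cells valid: no

Answer: no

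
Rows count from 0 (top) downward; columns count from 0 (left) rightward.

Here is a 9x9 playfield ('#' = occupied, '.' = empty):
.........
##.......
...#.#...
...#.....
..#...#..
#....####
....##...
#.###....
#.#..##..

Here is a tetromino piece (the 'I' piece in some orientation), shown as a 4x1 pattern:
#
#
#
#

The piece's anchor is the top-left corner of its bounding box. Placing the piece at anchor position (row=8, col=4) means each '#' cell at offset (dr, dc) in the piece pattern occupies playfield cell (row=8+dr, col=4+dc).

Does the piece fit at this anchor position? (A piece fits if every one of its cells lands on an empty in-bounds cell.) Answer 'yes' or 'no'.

Check each piece cell at anchor (8, 4):
  offset (0,0) -> (8,4): empty -> OK
  offset (1,0) -> (9,4): out of bounds -> FAIL
  offset (2,0) -> (10,4): out of bounds -> FAIL
  offset (3,0) -> (11,4): out of bounds -> FAIL
All cells valid: no

Answer: no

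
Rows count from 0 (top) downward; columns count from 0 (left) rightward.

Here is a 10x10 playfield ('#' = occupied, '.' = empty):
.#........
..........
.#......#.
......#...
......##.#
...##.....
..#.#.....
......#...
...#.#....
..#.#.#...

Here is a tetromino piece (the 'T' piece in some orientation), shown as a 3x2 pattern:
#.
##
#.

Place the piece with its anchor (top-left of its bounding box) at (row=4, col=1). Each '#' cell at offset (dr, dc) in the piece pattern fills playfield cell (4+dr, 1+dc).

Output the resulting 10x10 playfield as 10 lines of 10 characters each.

Fill (4+0,1+0) = (4,1)
Fill (4+1,1+0) = (5,1)
Fill (4+1,1+1) = (5,2)
Fill (4+2,1+0) = (6,1)

Answer: .#........
..........
.#......#.
......#...
.#....##.#
.####.....
.##.#.....
......#...
...#.#....
..#.#.#...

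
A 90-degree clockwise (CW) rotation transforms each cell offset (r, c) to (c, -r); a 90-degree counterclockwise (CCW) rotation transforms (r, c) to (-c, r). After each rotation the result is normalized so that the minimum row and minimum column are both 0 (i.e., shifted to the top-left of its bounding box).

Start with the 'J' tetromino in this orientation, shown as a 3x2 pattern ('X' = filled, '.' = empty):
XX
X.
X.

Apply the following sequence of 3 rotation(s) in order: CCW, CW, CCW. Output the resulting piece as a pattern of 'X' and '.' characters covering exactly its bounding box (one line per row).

Start:
XX
X.
X.
After rotation 1 (CCW):
X..
XXX
After rotation 2 (CW):
XX
X.
X.
After rotation 3 (CCW):
X..
XXX

Answer: X..
XXX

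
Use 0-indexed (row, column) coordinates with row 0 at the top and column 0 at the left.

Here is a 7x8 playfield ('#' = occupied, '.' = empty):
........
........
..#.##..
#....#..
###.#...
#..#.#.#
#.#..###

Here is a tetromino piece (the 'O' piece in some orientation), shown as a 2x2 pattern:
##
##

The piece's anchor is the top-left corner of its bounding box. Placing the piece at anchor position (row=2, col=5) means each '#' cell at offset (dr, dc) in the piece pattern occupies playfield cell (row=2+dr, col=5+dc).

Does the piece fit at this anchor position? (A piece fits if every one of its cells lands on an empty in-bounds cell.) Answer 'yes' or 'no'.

Answer: no

Derivation:
Check each piece cell at anchor (2, 5):
  offset (0,0) -> (2,5): occupied ('#') -> FAIL
  offset (0,1) -> (2,6): empty -> OK
  offset (1,0) -> (3,5): occupied ('#') -> FAIL
  offset (1,1) -> (3,6): empty -> OK
All cells valid: no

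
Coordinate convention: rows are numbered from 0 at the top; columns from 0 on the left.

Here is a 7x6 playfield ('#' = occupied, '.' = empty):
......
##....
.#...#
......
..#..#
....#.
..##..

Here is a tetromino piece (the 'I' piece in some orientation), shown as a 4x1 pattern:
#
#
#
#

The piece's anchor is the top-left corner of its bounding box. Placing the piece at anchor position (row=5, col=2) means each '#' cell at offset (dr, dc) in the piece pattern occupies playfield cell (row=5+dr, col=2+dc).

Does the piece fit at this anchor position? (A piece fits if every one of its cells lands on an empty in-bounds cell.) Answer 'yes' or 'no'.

Answer: no

Derivation:
Check each piece cell at anchor (5, 2):
  offset (0,0) -> (5,2): empty -> OK
  offset (1,0) -> (6,2): occupied ('#') -> FAIL
  offset (2,0) -> (7,2): out of bounds -> FAIL
  offset (3,0) -> (8,2): out of bounds -> FAIL
All cells valid: no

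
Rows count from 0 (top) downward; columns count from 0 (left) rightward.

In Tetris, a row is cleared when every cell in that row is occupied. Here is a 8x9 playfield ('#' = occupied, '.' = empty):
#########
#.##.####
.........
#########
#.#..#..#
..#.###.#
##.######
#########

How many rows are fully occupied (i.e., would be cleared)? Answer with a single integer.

Answer: 3

Derivation:
Check each row:
  row 0: 0 empty cells -> FULL (clear)
  row 1: 2 empty cells -> not full
  row 2: 9 empty cells -> not full
  row 3: 0 empty cells -> FULL (clear)
  row 4: 5 empty cells -> not full
  row 5: 4 empty cells -> not full
  row 6: 1 empty cell -> not full
  row 7: 0 empty cells -> FULL (clear)
Total rows cleared: 3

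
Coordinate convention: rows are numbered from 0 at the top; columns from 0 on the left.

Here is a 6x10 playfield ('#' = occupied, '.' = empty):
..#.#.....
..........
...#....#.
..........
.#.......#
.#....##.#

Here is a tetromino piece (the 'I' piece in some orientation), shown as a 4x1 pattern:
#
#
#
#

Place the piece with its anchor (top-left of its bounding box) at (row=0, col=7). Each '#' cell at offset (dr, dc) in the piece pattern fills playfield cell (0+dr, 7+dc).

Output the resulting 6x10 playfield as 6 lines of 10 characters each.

Fill (0+0,7+0) = (0,7)
Fill (0+1,7+0) = (1,7)
Fill (0+2,7+0) = (2,7)
Fill (0+3,7+0) = (3,7)

Answer: ..#.#..#..
.......#..
...#...##.
.......#..
.#.......#
.#....##.#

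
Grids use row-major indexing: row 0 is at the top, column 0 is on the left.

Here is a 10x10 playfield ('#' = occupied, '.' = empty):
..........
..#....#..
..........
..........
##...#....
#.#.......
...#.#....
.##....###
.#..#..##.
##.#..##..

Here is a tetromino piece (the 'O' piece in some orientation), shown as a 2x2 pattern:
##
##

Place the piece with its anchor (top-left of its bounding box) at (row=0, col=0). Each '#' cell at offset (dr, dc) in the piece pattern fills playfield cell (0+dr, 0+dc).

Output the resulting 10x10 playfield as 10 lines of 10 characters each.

Answer: ##........
###....#..
..........
..........
##...#....
#.#.......
...#.#....
.##....###
.#..#..##.
##.#..##..

Derivation:
Fill (0+0,0+0) = (0,0)
Fill (0+0,0+1) = (0,1)
Fill (0+1,0+0) = (1,0)
Fill (0+1,0+1) = (1,1)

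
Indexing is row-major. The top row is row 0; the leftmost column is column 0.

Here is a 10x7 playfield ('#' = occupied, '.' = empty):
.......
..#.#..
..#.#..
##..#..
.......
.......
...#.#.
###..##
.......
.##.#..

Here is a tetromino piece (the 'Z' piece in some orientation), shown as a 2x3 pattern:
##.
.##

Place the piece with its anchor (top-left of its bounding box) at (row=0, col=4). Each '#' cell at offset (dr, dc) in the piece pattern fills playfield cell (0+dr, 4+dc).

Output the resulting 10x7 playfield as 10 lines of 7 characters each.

Answer: ....##.
..#.###
..#.#..
##..#..
.......
.......
...#.#.
###..##
.......
.##.#..

Derivation:
Fill (0+0,4+0) = (0,4)
Fill (0+0,4+1) = (0,5)
Fill (0+1,4+1) = (1,5)
Fill (0+1,4+2) = (1,6)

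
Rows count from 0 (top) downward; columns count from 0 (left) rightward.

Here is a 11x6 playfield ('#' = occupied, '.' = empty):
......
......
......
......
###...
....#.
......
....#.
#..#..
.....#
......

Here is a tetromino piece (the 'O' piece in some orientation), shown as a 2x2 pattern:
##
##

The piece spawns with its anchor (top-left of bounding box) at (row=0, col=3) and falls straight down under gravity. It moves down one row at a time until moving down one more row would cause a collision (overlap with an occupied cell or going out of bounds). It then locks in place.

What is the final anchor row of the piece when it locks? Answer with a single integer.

Answer: 3

Derivation:
Spawn at (row=0, col=3). Try each row:
  row 0: fits
  row 1: fits
  row 2: fits
  row 3: fits
  row 4: blocked -> lock at row 3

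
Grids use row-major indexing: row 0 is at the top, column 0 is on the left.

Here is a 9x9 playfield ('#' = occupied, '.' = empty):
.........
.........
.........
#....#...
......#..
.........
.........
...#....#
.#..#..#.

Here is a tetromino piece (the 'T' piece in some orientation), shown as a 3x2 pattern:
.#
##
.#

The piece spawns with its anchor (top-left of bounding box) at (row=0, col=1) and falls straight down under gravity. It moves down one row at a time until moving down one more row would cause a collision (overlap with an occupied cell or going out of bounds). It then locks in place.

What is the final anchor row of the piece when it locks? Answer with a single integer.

Answer: 6

Derivation:
Spawn at (row=0, col=1). Try each row:
  row 0: fits
  row 1: fits
  row 2: fits
  row 3: fits
  row 4: fits
  row 5: fits
  row 6: fits
  row 7: blocked -> lock at row 6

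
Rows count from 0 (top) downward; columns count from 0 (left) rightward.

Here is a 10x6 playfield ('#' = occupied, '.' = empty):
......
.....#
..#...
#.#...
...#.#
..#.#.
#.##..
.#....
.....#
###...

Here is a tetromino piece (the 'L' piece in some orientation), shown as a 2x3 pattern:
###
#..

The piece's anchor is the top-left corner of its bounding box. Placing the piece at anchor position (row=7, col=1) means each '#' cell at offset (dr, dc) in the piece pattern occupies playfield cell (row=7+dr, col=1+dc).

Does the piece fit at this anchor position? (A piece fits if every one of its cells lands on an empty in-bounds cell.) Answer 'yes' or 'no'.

Check each piece cell at anchor (7, 1):
  offset (0,0) -> (7,1): occupied ('#') -> FAIL
  offset (0,1) -> (7,2): empty -> OK
  offset (0,2) -> (7,3): empty -> OK
  offset (1,0) -> (8,1): empty -> OK
All cells valid: no

Answer: no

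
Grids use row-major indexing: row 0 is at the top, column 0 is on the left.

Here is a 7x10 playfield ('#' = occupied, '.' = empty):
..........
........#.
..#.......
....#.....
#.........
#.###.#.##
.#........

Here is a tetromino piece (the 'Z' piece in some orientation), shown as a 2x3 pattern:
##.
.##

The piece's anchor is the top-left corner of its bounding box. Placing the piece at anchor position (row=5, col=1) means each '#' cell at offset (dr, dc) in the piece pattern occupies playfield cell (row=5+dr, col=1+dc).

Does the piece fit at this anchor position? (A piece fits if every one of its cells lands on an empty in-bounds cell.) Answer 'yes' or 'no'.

Check each piece cell at anchor (5, 1):
  offset (0,0) -> (5,1): empty -> OK
  offset (0,1) -> (5,2): occupied ('#') -> FAIL
  offset (1,1) -> (6,2): empty -> OK
  offset (1,2) -> (6,3): empty -> OK
All cells valid: no

Answer: no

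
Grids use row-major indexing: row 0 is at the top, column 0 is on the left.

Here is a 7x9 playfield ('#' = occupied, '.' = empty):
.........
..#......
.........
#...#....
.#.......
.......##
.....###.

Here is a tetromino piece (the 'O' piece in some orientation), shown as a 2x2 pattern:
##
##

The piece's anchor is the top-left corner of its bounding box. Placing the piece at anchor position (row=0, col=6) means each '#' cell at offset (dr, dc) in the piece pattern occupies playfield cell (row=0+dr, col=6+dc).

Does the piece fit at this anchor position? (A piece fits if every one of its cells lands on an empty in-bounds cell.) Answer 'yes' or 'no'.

Check each piece cell at anchor (0, 6):
  offset (0,0) -> (0,6): empty -> OK
  offset (0,1) -> (0,7): empty -> OK
  offset (1,0) -> (1,6): empty -> OK
  offset (1,1) -> (1,7): empty -> OK
All cells valid: yes

Answer: yes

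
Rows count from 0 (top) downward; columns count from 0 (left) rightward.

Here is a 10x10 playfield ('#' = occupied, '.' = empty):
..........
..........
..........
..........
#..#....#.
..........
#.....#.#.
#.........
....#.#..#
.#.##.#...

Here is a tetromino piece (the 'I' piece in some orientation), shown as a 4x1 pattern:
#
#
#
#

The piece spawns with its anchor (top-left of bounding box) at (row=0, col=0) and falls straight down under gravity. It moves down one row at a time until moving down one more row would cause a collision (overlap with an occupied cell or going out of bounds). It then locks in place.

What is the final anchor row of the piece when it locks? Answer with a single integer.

Answer: 0

Derivation:
Spawn at (row=0, col=0). Try each row:
  row 0: fits
  row 1: blocked -> lock at row 0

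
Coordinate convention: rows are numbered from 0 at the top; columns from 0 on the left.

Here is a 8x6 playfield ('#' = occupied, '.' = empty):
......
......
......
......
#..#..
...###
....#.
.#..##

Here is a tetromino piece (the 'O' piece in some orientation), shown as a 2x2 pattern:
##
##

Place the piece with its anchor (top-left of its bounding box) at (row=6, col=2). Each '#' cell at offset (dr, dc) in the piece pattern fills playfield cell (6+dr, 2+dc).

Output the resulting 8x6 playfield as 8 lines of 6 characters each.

Fill (6+0,2+0) = (6,2)
Fill (6+0,2+1) = (6,3)
Fill (6+1,2+0) = (7,2)
Fill (6+1,2+1) = (7,3)

Answer: ......
......
......
......
#..#..
...###
..###.
.#####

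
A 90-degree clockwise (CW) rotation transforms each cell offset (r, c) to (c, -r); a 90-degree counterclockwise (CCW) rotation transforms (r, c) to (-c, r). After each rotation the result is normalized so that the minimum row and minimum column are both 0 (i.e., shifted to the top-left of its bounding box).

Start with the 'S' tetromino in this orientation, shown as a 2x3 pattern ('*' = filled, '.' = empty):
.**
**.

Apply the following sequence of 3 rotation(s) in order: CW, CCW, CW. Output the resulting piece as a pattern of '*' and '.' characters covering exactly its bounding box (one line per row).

Answer: *.
**
.*

Derivation:
Start:
.**
**.
After rotation 1 (CW):
*.
**
.*
After rotation 2 (CCW):
.**
**.
After rotation 3 (CW):
*.
**
.*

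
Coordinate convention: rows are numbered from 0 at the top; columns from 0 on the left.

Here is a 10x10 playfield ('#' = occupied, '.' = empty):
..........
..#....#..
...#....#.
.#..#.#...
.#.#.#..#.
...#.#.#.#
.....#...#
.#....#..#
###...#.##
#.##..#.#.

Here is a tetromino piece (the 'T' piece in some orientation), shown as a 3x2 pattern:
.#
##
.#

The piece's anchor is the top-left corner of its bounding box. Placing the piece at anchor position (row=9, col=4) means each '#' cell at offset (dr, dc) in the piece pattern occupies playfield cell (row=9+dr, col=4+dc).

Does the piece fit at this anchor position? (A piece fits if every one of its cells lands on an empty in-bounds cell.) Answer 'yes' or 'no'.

Answer: no

Derivation:
Check each piece cell at anchor (9, 4):
  offset (0,1) -> (9,5): empty -> OK
  offset (1,0) -> (10,4): out of bounds -> FAIL
  offset (1,1) -> (10,5): out of bounds -> FAIL
  offset (2,1) -> (11,5): out of bounds -> FAIL
All cells valid: no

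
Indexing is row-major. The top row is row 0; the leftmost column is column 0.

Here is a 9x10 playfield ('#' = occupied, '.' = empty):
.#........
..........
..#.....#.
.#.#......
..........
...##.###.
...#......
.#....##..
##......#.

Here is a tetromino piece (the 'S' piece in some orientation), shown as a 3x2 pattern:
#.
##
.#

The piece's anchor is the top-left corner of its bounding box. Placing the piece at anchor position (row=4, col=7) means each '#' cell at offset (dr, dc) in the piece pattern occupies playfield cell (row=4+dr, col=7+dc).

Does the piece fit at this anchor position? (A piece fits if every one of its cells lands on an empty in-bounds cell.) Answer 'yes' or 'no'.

Answer: no

Derivation:
Check each piece cell at anchor (4, 7):
  offset (0,0) -> (4,7): empty -> OK
  offset (1,0) -> (5,7): occupied ('#') -> FAIL
  offset (1,1) -> (5,8): occupied ('#') -> FAIL
  offset (2,1) -> (6,8): empty -> OK
All cells valid: no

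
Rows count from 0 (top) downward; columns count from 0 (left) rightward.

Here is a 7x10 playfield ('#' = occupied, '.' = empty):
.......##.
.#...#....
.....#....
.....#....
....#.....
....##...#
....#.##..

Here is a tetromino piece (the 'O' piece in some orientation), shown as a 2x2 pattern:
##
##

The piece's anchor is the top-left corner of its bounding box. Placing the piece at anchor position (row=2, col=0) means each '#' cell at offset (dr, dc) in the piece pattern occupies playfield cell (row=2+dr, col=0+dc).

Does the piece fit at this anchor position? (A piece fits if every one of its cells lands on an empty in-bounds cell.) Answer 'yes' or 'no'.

Answer: yes

Derivation:
Check each piece cell at anchor (2, 0):
  offset (0,0) -> (2,0): empty -> OK
  offset (0,1) -> (2,1): empty -> OK
  offset (1,0) -> (3,0): empty -> OK
  offset (1,1) -> (3,1): empty -> OK
All cells valid: yes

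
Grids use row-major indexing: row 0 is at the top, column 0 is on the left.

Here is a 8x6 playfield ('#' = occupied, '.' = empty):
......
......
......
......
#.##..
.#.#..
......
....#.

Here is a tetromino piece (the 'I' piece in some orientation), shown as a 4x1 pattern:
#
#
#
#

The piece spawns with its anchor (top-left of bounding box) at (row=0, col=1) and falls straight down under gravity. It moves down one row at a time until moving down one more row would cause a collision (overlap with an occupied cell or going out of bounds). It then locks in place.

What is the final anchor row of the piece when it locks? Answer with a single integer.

Spawn at (row=0, col=1). Try each row:
  row 0: fits
  row 1: fits
  row 2: blocked -> lock at row 1

Answer: 1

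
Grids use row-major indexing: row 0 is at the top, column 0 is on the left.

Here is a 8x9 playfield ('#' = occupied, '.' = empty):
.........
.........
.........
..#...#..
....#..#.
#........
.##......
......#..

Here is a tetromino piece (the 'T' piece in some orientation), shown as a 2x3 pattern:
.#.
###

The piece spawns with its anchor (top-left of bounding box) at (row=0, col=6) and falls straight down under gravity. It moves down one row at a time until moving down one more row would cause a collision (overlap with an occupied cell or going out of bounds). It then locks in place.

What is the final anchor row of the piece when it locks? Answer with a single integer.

Answer: 1

Derivation:
Spawn at (row=0, col=6). Try each row:
  row 0: fits
  row 1: fits
  row 2: blocked -> lock at row 1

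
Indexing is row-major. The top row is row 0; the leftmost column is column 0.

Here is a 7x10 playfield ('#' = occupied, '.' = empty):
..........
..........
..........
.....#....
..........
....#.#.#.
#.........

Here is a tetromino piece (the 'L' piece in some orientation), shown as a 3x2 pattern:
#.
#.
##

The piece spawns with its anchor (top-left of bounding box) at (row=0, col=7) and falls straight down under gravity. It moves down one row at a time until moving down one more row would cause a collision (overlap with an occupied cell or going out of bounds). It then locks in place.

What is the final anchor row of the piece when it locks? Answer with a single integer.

Answer: 2

Derivation:
Spawn at (row=0, col=7). Try each row:
  row 0: fits
  row 1: fits
  row 2: fits
  row 3: blocked -> lock at row 2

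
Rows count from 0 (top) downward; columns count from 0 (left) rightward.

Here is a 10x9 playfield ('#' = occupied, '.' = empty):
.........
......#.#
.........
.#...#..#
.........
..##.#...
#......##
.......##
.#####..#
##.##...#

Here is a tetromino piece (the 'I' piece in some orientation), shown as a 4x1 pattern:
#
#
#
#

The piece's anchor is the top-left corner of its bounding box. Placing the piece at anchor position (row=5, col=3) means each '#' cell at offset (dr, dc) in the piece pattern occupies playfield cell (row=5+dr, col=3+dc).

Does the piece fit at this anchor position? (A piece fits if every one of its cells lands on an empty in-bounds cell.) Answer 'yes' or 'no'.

Check each piece cell at anchor (5, 3):
  offset (0,0) -> (5,3): occupied ('#') -> FAIL
  offset (1,0) -> (6,3): empty -> OK
  offset (2,0) -> (7,3): empty -> OK
  offset (3,0) -> (8,3): occupied ('#') -> FAIL
All cells valid: no

Answer: no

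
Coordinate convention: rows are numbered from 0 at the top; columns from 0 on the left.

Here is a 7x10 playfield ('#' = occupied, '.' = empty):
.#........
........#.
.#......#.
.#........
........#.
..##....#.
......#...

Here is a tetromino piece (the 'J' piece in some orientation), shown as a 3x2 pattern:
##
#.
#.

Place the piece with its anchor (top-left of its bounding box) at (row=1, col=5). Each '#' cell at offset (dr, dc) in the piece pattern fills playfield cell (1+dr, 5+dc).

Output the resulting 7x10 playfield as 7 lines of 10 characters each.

Answer: .#........
.....##.#.
.#...#..#.
.#...#....
........#.
..##....#.
......#...

Derivation:
Fill (1+0,5+0) = (1,5)
Fill (1+0,5+1) = (1,6)
Fill (1+1,5+0) = (2,5)
Fill (1+2,5+0) = (3,5)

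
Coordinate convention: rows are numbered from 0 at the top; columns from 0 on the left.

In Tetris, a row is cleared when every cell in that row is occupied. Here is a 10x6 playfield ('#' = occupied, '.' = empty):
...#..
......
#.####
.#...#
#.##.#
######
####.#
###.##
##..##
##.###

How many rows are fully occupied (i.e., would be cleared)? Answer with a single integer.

Check each row:
  row 0: 5 empty cells -> not full
  row 1: 6 empty cells -> not full
  row 2: 1 empty cell -> not full
  row 3: 4 empty cells -> not full
  row 4: 2 empty cells -> not full
  row 5: 0 empty cells -> FULL (clear)
  row 6: 1 empty cell -> not full
  row 7: 1 empty cell -> not full
  row 8: 2 empty cells -> not full
  row 9: 1 empty cell -> not full
Total rows cleared: 1

Answer: 1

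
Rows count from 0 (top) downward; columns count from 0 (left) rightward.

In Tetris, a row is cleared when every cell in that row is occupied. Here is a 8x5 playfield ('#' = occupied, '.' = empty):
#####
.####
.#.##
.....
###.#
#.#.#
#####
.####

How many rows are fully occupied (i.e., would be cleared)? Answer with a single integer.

Answer: 2

Derivation:
Check each row:
  row 0: 0 empty cells -> FULL (clear)
  row 1: 1 empty cell -> not full
  row 2: 2 empty cells -> not full
  row 3: 5 empty cells -> not full
  row 4: 1 empty cell -> not full
  row 5: 2 empty cells -> not full
  row 6: 0 empty cells -> FULL (clear)
  row 7: 1 empty cell -> not full
Total rows cleared: 2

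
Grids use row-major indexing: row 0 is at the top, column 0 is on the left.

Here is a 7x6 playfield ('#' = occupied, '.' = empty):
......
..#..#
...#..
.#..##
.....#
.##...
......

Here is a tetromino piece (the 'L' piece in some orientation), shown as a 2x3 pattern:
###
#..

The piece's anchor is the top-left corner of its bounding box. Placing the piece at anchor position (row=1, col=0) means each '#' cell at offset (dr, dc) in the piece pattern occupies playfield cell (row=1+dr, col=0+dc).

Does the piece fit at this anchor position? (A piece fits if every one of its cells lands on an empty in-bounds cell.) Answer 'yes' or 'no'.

Check each piece cell at anchor (1, 0):
  offset (0,0) -> (1,0): empty -> OK
  offset (0,1) -> (1,1): empty -> OK
  offset (0,2) -> (1,2): occupied ('#') -> FAIL
  offset (1,0) -> (2,0): empty -> OK
All cells valid: no

Answer: no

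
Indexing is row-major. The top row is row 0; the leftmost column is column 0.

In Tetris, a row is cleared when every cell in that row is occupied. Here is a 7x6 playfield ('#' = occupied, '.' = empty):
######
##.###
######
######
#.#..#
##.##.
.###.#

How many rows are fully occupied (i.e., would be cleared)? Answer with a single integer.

Check each row:
  row 0: 0 empty cells -> FULL (clear)
  row 1: 1 empty cell -> not full
  row 2: 0 empty cells -> FULL (clear)
  row 3: 0 empty cells -> FULL (clear)
  row 4: 3 empty cells -> not full
  row 5: 2 empty cells -> not full
  row 6: 2 empty cells -> not full
Total rows cleared: 3

Answer: 3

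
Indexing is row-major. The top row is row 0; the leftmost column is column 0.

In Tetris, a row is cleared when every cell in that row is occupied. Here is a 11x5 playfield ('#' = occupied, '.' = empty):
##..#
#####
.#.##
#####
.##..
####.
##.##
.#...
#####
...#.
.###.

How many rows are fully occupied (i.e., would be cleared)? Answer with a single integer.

Answer: 3

Derivation:
Check each row:
  row 0: 2 empty cells -> not full
  row 1: 0 empty cells -> FULL (clear)
  row 2: 2 empty cells -> not full
  row 3: 0 empty cells -> FULL (clear)
  row 4: 3 empty cells -> not full
  row 5: 1 empty cell -> not full
  row 6: 1 empty cell -> not full
  row 7: 4 empty cells -> not full
  row 8: 0 empty cells -> FULL (clear)
  row 9: 4 empty cells -> not full
  row 10: 2 empty cells -> not full
Total rows cleared: 3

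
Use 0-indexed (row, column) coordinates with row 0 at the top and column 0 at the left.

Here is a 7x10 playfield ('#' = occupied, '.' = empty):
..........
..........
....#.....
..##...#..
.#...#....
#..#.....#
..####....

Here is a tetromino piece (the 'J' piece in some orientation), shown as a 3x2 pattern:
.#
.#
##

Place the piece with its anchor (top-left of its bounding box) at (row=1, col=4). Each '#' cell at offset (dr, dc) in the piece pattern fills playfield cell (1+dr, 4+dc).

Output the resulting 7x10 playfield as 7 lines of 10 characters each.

Fill (1+0,4+1) = (1,5)
Fill (1+1,4+1) = (2,5)
Fill (1+2,4+0) = (3,4)
Fill (1+2,4+1) = (3,5)

Answer: ..........
.....#....
....##....
..####.#..
.#...#....
#..#.....#
..####....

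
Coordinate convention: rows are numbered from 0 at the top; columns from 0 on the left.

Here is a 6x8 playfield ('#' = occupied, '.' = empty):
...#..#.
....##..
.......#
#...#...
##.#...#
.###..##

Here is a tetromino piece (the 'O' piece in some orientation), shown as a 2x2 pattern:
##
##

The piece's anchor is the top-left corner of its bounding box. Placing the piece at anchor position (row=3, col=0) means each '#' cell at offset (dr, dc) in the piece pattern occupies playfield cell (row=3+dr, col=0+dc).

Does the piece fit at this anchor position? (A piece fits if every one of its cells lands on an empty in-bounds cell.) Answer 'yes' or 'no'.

Check each piece cell at anchor (3, 0):
  offset (0,0) -> (3,0): occupied ('#') -> FAIL
  offset (0,1) -> (3,1): empty -> OK
  offset (1,0) -> (4,0): occupied ('#') -> FAIL
  offset (1,1) -> (4,1): occupied ('#') -> FAIL
All cells valid: no

Answer: no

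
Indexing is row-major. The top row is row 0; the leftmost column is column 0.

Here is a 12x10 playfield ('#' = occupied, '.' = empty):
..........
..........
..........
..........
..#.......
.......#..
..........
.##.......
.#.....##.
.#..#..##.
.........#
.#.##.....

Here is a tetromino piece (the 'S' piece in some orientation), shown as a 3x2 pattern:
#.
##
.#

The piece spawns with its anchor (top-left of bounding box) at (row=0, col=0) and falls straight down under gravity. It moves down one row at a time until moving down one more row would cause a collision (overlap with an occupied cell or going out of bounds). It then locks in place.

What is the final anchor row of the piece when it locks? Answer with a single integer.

Spawn at (row=0, col=0). Try each row:
  row 0: fits
  row 1: fits
  row 2: fits
  row 3: fits
  row 4: fits
  row 5: blocked -> lock at row 4

Answer: 4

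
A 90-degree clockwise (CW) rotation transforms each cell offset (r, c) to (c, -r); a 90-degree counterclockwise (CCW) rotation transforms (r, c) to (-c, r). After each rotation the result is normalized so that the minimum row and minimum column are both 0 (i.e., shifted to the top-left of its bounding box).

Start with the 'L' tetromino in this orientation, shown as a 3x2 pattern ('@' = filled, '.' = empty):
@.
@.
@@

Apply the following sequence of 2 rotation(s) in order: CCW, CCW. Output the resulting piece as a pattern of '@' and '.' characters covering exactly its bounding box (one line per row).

Answer: @@
.@
.@

Derivation:
Start:
@.
@.
@@
After rotation 1 (CCW):
..@
@@@
After rotation 2 (CCW):
@@
.@
.@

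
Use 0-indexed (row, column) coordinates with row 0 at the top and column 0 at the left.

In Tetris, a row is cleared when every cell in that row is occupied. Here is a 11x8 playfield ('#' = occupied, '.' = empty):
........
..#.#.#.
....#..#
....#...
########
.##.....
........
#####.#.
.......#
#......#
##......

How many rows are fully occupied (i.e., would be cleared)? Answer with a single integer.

Check each row:
  row 0: 8 empty cells -> not full
  row 1: 5 empty cells -> not full
  row 2: 6 empty cells -> not full
  row 3: 7 empty cells -> not full
  row 4: 0 empty cells -> FULL (clear)
  row 5: 6 empty cells -> not full
  row 6: 8 empty cells -> not full
  row 7: 2 empty cells -> not full
  row 8: 7 empty cells -> not full
  row 9: 6 empty cells -> not full
  row 10: 6 empty cells -> not full
Total rows cleared: 1

Answer: 1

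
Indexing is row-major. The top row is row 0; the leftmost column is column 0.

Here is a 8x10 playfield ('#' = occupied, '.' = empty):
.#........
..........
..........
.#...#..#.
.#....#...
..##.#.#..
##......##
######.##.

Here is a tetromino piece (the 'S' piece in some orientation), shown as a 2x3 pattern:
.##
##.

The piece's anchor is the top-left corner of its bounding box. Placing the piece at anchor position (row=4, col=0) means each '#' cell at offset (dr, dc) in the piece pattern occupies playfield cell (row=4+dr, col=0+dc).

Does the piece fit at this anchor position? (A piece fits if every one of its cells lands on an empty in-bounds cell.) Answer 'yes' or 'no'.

Check each piece cell at anchor (4, 0):
  offset (0,1) -> (4,1): occupied ('#') -> FAIL
  offset (0,2) -> (4,2): empty -> OK
  offset (1,0) -> (5,0): empty -> OK
  offset (1,1) -> (5,1): empty -> OK
All cells valid: no

Answer: no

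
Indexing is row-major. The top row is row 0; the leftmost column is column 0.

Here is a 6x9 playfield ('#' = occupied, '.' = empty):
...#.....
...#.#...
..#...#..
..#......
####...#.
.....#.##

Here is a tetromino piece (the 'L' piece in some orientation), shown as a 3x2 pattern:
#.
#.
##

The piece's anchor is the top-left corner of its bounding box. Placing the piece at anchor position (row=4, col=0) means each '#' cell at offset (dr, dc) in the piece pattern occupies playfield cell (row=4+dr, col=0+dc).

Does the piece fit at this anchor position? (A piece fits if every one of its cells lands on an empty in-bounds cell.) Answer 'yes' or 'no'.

Check each piece cell at anchor (4, 0):
  offset (0,0) -> (4,0): occupied ('#') -> FAIL
  offset (1,0) -> (5,0): empty -> OK
  offset (2,0) -> (6,0): out of bounds -> FAIL
  offset (2,1) -> (6,1): out of bounds -> FAIL
All cells valid: no

Answer: no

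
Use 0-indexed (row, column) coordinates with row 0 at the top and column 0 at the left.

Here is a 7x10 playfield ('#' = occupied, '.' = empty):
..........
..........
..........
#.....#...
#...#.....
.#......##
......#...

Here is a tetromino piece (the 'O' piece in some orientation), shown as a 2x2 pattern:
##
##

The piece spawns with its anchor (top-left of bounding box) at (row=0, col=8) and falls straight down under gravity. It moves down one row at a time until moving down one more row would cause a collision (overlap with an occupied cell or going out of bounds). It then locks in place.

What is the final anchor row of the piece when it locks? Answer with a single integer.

Spawn at (row=0, col=8). Try each row:
  row 0: fits
  row 1: fits
  row 2: fits
  row 3: fits
  row 4: blocked -> lock at row 3

Answer: 3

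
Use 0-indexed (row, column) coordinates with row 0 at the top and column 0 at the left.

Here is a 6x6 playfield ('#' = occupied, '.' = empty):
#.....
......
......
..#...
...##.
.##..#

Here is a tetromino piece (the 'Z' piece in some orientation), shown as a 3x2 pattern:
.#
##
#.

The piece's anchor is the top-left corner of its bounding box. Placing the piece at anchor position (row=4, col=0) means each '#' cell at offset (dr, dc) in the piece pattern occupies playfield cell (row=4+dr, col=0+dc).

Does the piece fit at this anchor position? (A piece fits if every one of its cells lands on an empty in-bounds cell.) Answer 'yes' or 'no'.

Answer: no

Derivation:
Check each piece cell at anchor (4, 0):
  offset (0,1) -> (4,1): empty -> OK
  offset (1,0) -> (5,0): empty -> OK
  offset (1,1) -> (5,1): occupied ('#') -> FAIL
  offset (2,0) -> (6,0): out of bounds -> FAIL
All cells valid: no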